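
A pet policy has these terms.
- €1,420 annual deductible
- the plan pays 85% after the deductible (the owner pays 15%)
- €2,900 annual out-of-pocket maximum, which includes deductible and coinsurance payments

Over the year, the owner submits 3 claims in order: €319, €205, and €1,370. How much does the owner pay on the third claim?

Claim 1 (€319): entire amount goes to the deductible. Owner owes €319 (running OOP €319).
Claim 2 (€205): entire amount goes to the deductible. Cost to owner: €205. OOP to date €524.
Claim 3 (€1,370): deductible takes €896, €474 remains; 15% of €474 = €71.10. Owner pays €967.10; OOP now €1,491.10.

€967.10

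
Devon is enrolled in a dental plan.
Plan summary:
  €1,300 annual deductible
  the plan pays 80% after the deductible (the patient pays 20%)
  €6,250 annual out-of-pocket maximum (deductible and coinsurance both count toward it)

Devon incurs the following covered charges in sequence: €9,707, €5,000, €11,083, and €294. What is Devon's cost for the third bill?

€2,216.60

Bill 1, €9,707: deductible takes €1,300, €8,407 remains; 20% of €8,407 = €1,681.40. Cost to patient: €2,981.40. OOP to date €2,981.40.
Bill 2, €5,000: 20% coinsurance on €5,000 = €1,000. Patient owes €1,000 (running OOP €3,981.40).
Bill 3, €11,083: deductible met; 20% of €11,083 = €2,216.60. Cost to patient: €2,216.60. OOP to date €6,198.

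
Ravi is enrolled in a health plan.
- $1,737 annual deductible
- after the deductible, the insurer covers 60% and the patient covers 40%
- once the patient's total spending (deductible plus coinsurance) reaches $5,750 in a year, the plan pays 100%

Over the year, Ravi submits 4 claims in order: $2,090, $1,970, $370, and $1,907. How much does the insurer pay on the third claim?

$222

Claim 1 — $2,090: $1,737 to deductible, leaving $353; patient's 40% is $141.20. Cost to patient: $1,878.20. OOP to date $1,878.20. Plan pays $2,090 − $1,878.20 = $211.80.
Claim 2 — $1,970: deductible already satisfied, so patient's share is 40% × $1,970 = $788. Cost to patient: $788. OOP to date $2,666.20. Insurer: $1,970 − $788 = $1,182.
Claim 3 — $370: deductible already satisfied, so patient's share is 40% × $370 = $148. Patient pays $148; OOP now $2,814.20. Plan pays $370 − $148 = $222.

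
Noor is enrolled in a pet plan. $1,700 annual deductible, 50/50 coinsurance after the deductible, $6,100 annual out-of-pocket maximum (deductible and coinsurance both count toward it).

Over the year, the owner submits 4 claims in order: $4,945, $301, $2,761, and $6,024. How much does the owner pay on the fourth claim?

Claim 1 ($4,945): deductible takes $1,700, $3,245 remains; 50% of $3,245 = $1,622.50. Owner pays $3,322.50; OOP now $3,322.50.
Claim 2 ($301): deductible already satisfied, so owner's share is 50% × $301 = $150.50. Cost to owner: $150.50. OOP to date $3,473.
Claim 3 ($2,761): deductible already satisfied, so owner's share is 50% × $2,761 = $1,380.50. Owner owes $1,380.50 (running OOP $4,853.50).
Claim 4 ($6,024): deductible met; 50% of $6,024 = $3,012. OOP would hit $7,865.50 > $6,100, so the cap limits the owner to $6,100 − $4,853.50 = $1,246.50.

$1,246.50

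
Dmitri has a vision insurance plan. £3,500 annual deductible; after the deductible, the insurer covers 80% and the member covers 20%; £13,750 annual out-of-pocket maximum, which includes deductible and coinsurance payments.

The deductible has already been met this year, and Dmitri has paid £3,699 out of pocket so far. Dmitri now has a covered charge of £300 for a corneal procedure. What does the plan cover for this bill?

£240

The deductible is already satisfied, so the full bill goes to coinsurance.
Member's 20% share of £300 is £60.
Total out-of-pocket so far would be £3,699 + £60 = £3,759, below the £13,750 cap — no reduction.
The plan picks up £300 − £60 = £240.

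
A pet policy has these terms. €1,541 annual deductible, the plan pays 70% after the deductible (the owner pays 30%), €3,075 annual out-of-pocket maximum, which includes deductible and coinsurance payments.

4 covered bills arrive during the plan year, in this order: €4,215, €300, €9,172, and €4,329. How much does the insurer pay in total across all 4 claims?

#1 (€4,215): deductible takes €1,541, €2,674 remains; 30% of €2,674 = €802.20. Cost to owner: €2,343.20. OOP to date €2,343.20. Plan pays €4,215 − €2,343.20 = €1,871.80.
#2 (€300): deductible met; 30% of €300 = €90. Cost to owner: €90. OOP to date €2,433.20. Insurer: €300 − €90 = €210.
#3 (€9,172): deductible already satisfied, so owner's share is 30% × €9,172 = €2,751.60. Adding that to €2,433.20 gives €5,184.80, past the €3,075 cap; owner pays only €3,075 − €2,433.20 = €641.80. Plan pays €9,172 − €641.80 = €8,530.20.
#4 (€4,329): deductible already satisfied, so owner's share is 30% × €4,329 = €1,298.70. Adding that to €3,075 gives €4,373.70, past the €3,075 cap; owner pays only €3,075 − €3,075 = €0. Plan pays €4,329 − €0 = €4,329.
Insurer total: €1,871.80 + €210 + €8,530.20 + €4,329 = €14,941.

€14,941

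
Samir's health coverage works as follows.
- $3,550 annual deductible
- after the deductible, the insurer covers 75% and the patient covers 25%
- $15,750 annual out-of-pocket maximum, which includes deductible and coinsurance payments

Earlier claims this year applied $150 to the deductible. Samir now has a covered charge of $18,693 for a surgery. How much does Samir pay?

$150 of the $3,550 deductible is already met, leaving $3,400.
The remaining $15,293 (= $18,693 − $3,400) moves to coinsurance.
25% of $15,293 = $3,823.25 falls to the patient.
Patient responsibility before any cap: $3,400 + $3,823.25 = $7,223.25.
Total out-of-pocket so far would be $150 + $7,223.25 = $7,373.25, below the $15,750 cap — no reduction.

$7,223.25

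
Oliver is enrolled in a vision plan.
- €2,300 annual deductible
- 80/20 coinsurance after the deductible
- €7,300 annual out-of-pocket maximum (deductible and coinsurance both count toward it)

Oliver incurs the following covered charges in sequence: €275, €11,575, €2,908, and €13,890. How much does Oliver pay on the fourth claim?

€2,508.40

Claim 1 — €275: entire amount goes to the deductible. Member pays €275; OOP now €275.
Claim 2 — €11,575: €2,025 finishes the deductible; €9,550 goes to coinsurance; coinsurance €9,550 × 20% = €1,910. Cost to member: €3,935. OOP to date €4,210.
Claim 3 — €2,908: deductible already satisfied, so member's share is 20% × €2,908 = €581.60. Member pays €581.60; OOP now €4,791.60.
Claim 4 — €13,890: 20% coinsurance on €13,890 = €2,778. Adding that to €4,791.60 gives €7,569.60, past the €7,300 cap; member pays only €7,300 − €4,791.60 = €2,508.40.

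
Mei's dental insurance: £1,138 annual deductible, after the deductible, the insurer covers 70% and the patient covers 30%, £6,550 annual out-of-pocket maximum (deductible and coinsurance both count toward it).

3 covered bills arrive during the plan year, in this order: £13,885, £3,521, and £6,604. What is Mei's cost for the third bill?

Bill 1, £13,885: £1,138 finishes the deductible; £12,747 goes to coinsurance; coinsurance £12,747 × 30% = £3,824.10. Patient pays £4,962.10; OOP now £4,962.10.
Bill 2, £3,521: deductible met; 30% of £3,521 = £1,056.30. Patient owes £1,056.30 (running OOP £6,018.40).
Bill 3, £6,604: 30% coinsurance on £6,604 = £1,981.20. OOP would hit £7,999.60 > £6,550, so the cap limits the patient to £6,550 − £6,018.40 = £531.60.

£531.60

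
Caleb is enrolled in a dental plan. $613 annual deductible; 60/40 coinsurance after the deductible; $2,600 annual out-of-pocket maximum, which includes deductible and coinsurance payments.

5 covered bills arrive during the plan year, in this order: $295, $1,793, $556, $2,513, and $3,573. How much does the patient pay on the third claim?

Claim 1 — $295: fully absorbed by the deductible. Patient pays $295; OOP now $295.
Claim 2 — $1,793: $318 finishes the deductible; $1,475 goes to coinsurance; patient's 40% is $590. Cost to patient: $908. OOP to date $1,203.
Claim 3 — $556: deductible met; 40% of $556 = $222.40. Patient pays $222.40; OOP now $1,425.40.

$222.40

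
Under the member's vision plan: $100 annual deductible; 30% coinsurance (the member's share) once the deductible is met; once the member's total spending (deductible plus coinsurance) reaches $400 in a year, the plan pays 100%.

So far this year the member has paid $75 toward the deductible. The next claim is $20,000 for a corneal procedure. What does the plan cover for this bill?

Deductible still to meet: $100 − $75 = $25.
That leaves $20,000 − $25 = $19,975 for coinsurance.
Member's 30% share of $19,975 is $5,992.50.
That puts the member's cost at $25 + $5,992.50 = $6,017.50 before any cap.
Adding $6,017.50 to the $75 already spent would give $6,092.50, which exceeds the $400 cap; the member pays just $400 − $75 = $325.
The insurer covers the remainder: $20,000 − $325 = $19,675.

$19,675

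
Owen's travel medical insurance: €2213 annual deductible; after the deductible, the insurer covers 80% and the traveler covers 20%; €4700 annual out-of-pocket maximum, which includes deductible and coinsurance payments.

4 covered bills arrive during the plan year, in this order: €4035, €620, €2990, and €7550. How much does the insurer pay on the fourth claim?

#1 (€4035): €2213 to deductible, leaving €1822; coinsurance €1822 × 20% = €364.40. Cost to traveler: €2577.40. OOP to date €2577.40. Plan pays €4035 − €2577.40 = €1457.60.
#2 (€620): 20% coinsurance on €620 = €124. Traveler pays €124; OOP now €2701.40. Insurer: €620 − €124 = €496.
#3 (€2990): deductible already satisfied, so traveler's share is 20% × €2990 = €598. Traveler owes €598 (running OOP €3299.40). Insurer: €2990 − €598 = €2392.
#4 (€7550): 20% coinsurance on €7550 = €1510. That would push OOP to €4809.40, over the €4700 cap, so traveler pays €4700 − €3299.40 = €1400.60. Plan pays €7550 − €1400.60 = €6149.40.

€6149.40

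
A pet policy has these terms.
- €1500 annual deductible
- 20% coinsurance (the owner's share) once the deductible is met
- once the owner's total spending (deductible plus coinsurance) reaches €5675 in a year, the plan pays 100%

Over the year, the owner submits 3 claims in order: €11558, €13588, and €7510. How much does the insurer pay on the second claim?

€11424.60

Claim 1 — €11558: €1500 finishes the deductible; €10058 goes to coinsurance; 20% of €10058 = €2011.60. Cost to owner: €3511.60. OOP to date €3511.60. Insurer: €11558 − €3511.60 = €8046.40.
Claim 2 — €13588: deductible met; 20% of €13588 = €2717.60. OOP would hit €6229.20 > €5675, so the cap limits the owner to €5675 − €3511.60 = €2163.40. Plan pays €13588 − €2163.40 = €11424.60.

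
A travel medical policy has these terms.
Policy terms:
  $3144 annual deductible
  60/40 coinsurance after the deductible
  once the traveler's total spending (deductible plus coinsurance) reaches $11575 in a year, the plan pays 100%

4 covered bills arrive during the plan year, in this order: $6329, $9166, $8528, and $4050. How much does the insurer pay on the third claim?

#1 ($6329): $3144 finishes the deductible; $3185 goes to coinsurance; 40% of $3185 = $1274. Traveler pays $4418; OOP now $4418. Insurer: $6329 − $4418 = $1911.
#2 ($9166): deductible met; 40% of $9166 = $3666.40. Cost to traveler: $3666.40. OOP to date $8084.40. Insurer: $9166 − $3666.40 = $5499.60.
#3 ($8528): 40% coinsurance on $8528 = $3411.20. Cost to traveler: $3411.20. OOP to date $11495.60. Insurer: $8528 − $3411.20 = $5116.80.

$5116.80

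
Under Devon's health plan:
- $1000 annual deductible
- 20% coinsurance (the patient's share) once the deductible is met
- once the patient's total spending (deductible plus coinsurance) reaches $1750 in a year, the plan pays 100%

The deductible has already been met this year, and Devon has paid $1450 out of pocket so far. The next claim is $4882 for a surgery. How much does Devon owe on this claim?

$300

The deductible is already satisfied, so the full bill goes to coinsurance.
Patient's 20% share of $4882 is $976.40.
That would bring total out-of-pocket to $2426.40, past the $1750 cap. The patient is capped at $1750 − $1450 = $300 on this claim.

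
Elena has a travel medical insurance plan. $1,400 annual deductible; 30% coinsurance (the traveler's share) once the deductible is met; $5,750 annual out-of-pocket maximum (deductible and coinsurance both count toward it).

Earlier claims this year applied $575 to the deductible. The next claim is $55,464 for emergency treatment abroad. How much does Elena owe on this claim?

$575 of the $1,400 deductible is already met, leaving $825.
The remaining $54,639 (= $55,464 − $825) moves to coinsurance.
Traveler's 30% share of $54,639 is $16,391.70.
That puts the traveler's cost at $825 + $16,391.70 = $17,216.70 before any cap.
Adding $17,216.70 to the $575 already spent would give $17,791.70, which exceeds the $5,750 cap; the traveler pays just $5,750 − $575 = $5,175.

$5,175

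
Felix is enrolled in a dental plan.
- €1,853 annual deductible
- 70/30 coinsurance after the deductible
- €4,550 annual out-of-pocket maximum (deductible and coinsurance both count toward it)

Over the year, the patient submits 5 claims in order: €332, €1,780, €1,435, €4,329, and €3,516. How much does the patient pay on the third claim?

€430.50

Claim 1 — €332: fully absorbed by the deductible. Patient pays €332; OOP now €332.
Claim 2 — €1,780: €1,521 finishes the deductible; €259 goes to coinsurance; patient's 30% is €77.70. Cost to patient: €1,598.70. OOP to date €1,930.70.
Claim 3 — €1,435: deductible met; 30% of €1,435 = €430.50. Patient pays €430.50; OOP now €2,361.20.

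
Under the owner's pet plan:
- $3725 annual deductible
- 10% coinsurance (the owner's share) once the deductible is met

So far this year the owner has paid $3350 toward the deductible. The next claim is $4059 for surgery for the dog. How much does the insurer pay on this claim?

Remaining deductible: $3725 − $3350 = $375.
The remaining $3684 (= $4059 − $375) moves to coinsurance.
Coinsurance: $3684 × 10% = $368.40.
So the owner owes $375 + $368.40 = $743.40.
The plan picks up $4059 − $743.40 = $3315.60.

$3315.60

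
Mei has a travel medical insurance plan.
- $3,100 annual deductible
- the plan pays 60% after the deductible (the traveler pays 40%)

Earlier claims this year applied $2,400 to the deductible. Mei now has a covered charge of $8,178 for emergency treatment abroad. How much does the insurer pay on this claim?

$4,486.80

Remaining deductible: $3,100 − $2,400 = $700.
That leaves $8,178 − $700 = $7,478 for coinsurance.
Coinsurance: $7,478 × 40% = $2,991.20.
So the traveler owes $700 + $2,991.20 = $3,691.20.
The plan picks up $8,178 − $3,691.20 = $4,486.80.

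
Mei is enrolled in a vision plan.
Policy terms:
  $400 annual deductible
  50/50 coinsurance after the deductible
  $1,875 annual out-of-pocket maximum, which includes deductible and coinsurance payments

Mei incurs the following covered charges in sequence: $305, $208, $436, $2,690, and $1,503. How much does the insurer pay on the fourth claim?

$1,489.50

Claim 1 — $305: all of it applies to the deductible. Cost to member: $305. OOP to date $305. Insurer: $305 − $305 = $0.
Claim 2 — $208: $95 to deductible, leaving $113; member's 50% is $56.50. Cost to member: $151.50. OOP to date $456.50. Plan pays $208 − $151.50 = $56.50.
Claim 3 — $436: deductible met; 50% of $436 = $218. Member pays $218; OOP now $674.50. Plan pays $436 − $218 = $218.
Claim 4 — $2,690: deductible already satisfied, so member's share is 50% × $2,690 = $1,345. OOP would hit $2,019.50 > $1,875, so the cap limits the member to $1,875 − $674.50 = $1,200.50. Plan pays $2,690 − $1,200.50 = $1,489.50.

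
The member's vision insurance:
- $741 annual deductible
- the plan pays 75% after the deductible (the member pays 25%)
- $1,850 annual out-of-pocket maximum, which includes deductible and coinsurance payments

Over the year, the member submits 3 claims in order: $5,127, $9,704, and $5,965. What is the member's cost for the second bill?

$12.50

Claim 1 ($5,127): deductible takes $741, $4,386 remains; member's 25% is $1,096.50. Member pays $1,837.50; OOP now $1,837.50.
Claim 2 ($9,704): deductible already satisfied, so member's share is 25% × $9,704 = $2,426. That would push OOP to $4,263.50, over the $1,850 cap, so member pays $1,850 − $1,837.50 = $12.50.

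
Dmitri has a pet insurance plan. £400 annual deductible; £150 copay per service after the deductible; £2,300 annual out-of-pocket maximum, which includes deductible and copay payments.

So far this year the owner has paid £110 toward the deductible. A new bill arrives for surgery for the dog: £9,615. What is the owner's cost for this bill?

£440

Remaining deductible: £400 − £110 = £290.
After the £290 deductible portion, £9,615 − £290 = £9,325 is subject to the copay.
Copay on this service: £150.
That puts the owner's cost at £290 + £150 = £440 before any cap.
Year-to-date out-of-pocket becomes £110 + £440 = £550, still under the £2,300 maximum, so no cap applies.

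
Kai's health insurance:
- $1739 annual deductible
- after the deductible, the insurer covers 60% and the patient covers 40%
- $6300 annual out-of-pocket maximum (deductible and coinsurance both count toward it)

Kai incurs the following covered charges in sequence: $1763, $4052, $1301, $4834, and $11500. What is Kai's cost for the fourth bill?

Claim 1 — $1763: $1739 to deductible, leaving $24; 40% of $24 = $9.60. Cost to patient: $1748.60. OOP to date $1748.60.
Claim 2 — $4052: deductible already satisfied, so patient's share is 40% × $4052 = $1620.80. Cost to patient: $1620.80. OOP to date $3369.40.
Claim 3 — $1301: deductible met; 40% of $1301 = $520.40. Patient owes $520.40 (running OOP $3889.80).
Claim 4 — $4834: deductible met; 40% of $4834 = $1933.60. Patient pays $1933.60; OOP now $5823.40.

$1933.60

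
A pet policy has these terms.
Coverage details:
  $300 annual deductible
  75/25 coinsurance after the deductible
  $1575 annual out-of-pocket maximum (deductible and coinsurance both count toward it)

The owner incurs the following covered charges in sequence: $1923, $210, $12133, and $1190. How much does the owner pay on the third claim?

Claim 1 ($1923): $300 finishes the deductible; $1623 goes to coinsurance; coinsurance $1623 × 25% = $405.75. Owner pays $705.75; OOP now $705.75.
Claim 2 ($210): deductible met; 25% of $210 = $52.50. Owner owes $52.50 (running OOP $758.25).
Claim 3 ($12133): deductible met; 25% of $12133 = $3033.25. Adding that to $758.25 gives $3791.50, past the $1575 cap; owner pays only $1575 − $758.25 = $816.75.

$816.75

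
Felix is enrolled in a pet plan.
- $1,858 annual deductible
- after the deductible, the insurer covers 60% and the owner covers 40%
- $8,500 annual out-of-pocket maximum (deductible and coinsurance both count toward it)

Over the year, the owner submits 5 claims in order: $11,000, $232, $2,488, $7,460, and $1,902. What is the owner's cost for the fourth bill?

#1 ($11,000): deductible takes $1,858, $9,142 remains; coinsurance $9,142 × 40% = $3,656.80. Owner pays $5,514.80; OOP now $5,514.80.
#2 ($232): deductible already satisfied, so owner's share is 40% × $232 = $92.80. Owner owes $92.80 (running OOP $5,607.60).
#3 ($2,488): 40% coinsurance on $2,488 = $995.20. Owner pays $995.20; OOP now $6,602.80.
#4 ($7,460): deductible already satisfied, so owner's share is 40% × $7,460 = $2,984. That would push OOP to $9,586.80, over the $8,500 cap, so owner pays $8,500 − $6,602.80 = $1,897.20.

$1,897.20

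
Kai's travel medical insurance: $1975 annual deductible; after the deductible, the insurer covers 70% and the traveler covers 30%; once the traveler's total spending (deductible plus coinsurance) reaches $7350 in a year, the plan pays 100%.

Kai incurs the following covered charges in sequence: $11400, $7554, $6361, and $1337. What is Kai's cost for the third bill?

#1 ($11400): $1975 to deductible, leaving $9425; coinsurance $9425 × 30% = $2827.50. Traveler owes $4802.50 (running OOP $4802.50).
#2 ($7554): 30% coinsurance on $7554 = $2266.20. Traveler pays $2266.20; OOP now $7068.70.
#3 ($6361): deductible already satisfied, so traveler's share is 30% × $6361 = $1908.30. OOP would hit $8977 > $7350, so the cap limits the traveler to $7350 − $7068.70 = $281.30.

$281.30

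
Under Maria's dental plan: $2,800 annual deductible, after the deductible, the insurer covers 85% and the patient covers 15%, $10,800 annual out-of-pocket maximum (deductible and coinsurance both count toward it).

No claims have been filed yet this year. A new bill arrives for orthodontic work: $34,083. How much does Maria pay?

Deductible not yet touched, so the first $2,800 of the bill goes to the deductible.
The remaining $31,283 (= $34,083 − $2,800) moves to coinsurance.
Patient's 15% share of $31,283 is $4,692.45.
Patient responsibility before any cap: $2,800 + $4,692.45 = $7,492.45.
Cumulative spending $0 + $7,492.45 = $7,492.45 stays under the $10,800 maximum.

$7,492.45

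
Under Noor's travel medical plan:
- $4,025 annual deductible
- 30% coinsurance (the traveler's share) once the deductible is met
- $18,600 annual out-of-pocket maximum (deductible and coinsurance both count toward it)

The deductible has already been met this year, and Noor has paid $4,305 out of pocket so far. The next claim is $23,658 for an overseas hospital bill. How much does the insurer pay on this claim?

$16,560.60

With the deductible met, the entire $23,658 is subject to coinsurance.
30% of $23,658 = $7,097.40 falls to the traveler.
Cumulative spending $4,305 + $7,097.40 = $11,402.40 stays under the $18,600 maximum.
Insurer pays the balance: $23,658 − $7,097.40 = $16,560.60.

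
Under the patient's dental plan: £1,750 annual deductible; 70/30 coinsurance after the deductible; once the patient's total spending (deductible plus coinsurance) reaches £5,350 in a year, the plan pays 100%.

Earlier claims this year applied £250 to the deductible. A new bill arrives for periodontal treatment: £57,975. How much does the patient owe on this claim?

Deductible still to meet: £1,750 − £250 = £1,500.
After the £1,500 deductible portion, £57,975 − £1,500 = £56,475 is subject to coinsurance.
Patient's 30% share of £56,475 is £16,942.50.
That puts the patient's cost at £1,500 + £16,942.50 = £18,442.50 before any cap.
Adding £18,442.50 to the £250 already spent would give £18,692.50, which exceeds the £5,350 cap; the patient pays just £5,350 − £250 = £5,100.

£5,100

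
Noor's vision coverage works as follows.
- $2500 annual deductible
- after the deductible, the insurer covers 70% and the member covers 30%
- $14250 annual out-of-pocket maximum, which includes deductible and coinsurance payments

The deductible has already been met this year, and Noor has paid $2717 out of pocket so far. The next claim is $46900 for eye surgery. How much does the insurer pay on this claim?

With the deductible met, the entire $46900 is subject to coinsurance.
Coinsurance: $46900 × 30% = $14070.
That would bring total out-of-pocket to $16787, past the $14250 cap. The member is capped at $14250 − $2717 = $11533 on this claim.
The insurer covers the remainder: $46900 − $11533 = $35367.

$35367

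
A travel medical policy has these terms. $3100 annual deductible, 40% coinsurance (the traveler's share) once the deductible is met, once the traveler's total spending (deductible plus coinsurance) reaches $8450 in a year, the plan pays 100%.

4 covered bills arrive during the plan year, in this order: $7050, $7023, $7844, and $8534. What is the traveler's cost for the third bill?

Bill 1, $7050: deductible takes $3100, $3950 remains; traveler's 40% is $1580. Traveler pays $4680; OOP now $4680.
Bill 2, $7023: 40% coinsurance on $7023 = $2809.20. Cost to traveler: $2809.20. OOP to date $7489.20.
Bill 3, $7844: deductible already satisfied, so traveler's share is 40% × $7844 = $3137.60. OOP would hit $10626.80 > $8450, so the cap limits the traveler to $8450 − $7489.20 = $960.80.

$960.80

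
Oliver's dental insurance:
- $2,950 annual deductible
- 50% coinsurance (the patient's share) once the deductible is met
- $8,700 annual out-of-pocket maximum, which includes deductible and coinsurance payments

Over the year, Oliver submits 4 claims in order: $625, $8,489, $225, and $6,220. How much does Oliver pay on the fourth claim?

Claim 1 ($625): all of it applies to the deductible. Cost to patient: $625. OOP to date $625.
Claim 2 ($8,489): $2,325 finishes the deductible; $6,164 goes to coinsurance; 50% of $6,164 = $3,082. Patient owes $5,407 (running OOP $6,032).
Claim 3 ($225): 50% coinsurance on $225 = $112.50. Cost to patient: $112.50. OOP to date $6,144.50.
Claim 4 ($6,220): deductible met; 50% of $6,220 = $3,110. That would push OOP to $9,254.50, over the $8,700 cap, so patient pays $8,700 − $6,144.50 = $2,555.50.

$2,555.50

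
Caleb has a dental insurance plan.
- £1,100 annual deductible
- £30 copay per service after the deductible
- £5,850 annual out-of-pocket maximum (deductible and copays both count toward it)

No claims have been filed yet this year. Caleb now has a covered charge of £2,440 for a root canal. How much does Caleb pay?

The full £1,100 deductible is still open; £1,100 of this bill applies to it.
That leaves £2,440 − £1,100 = £1,340 for the copay.
Copay on this service: £30.
Patient responsibility before any cap: £1,100 + £30 = £1,130.
Total out-of-pocket so far would be £0 + £1,130 = £1,130, below the £5,850 cap — no reduction.

£1,130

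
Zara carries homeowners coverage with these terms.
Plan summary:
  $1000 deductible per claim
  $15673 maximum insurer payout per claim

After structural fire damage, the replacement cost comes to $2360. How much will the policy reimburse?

$1360

Subtract the deductible: $2360 − $1000 = $1360.
$1360 ≤ $15673, so the limit doesn't bind; insurer pays $1360.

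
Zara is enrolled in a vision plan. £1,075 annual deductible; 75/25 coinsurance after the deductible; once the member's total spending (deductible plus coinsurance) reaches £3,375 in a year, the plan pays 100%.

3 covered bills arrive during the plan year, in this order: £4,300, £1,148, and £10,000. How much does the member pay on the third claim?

Claim 1 — £4,300: £1,075 to deductible, leaving £3,225; member's 25% is £806.25. Cost to member: £1,881.25. OOP to date £1,881.25.
Claim 2 — £1,148: deductible already satisfied, so member's share is 25% × £1,148 = £287. Member pays £287; OOP now £2,168.25.
Claim 3 — £10,000: deductible met; 25% of £10,000 = £2,500. Adding that to £2,168.25 gives £4,668.25, past the £3,375 cap; member pays only £3,375 − £2,168.25 = £1,206.75.

£1,206.75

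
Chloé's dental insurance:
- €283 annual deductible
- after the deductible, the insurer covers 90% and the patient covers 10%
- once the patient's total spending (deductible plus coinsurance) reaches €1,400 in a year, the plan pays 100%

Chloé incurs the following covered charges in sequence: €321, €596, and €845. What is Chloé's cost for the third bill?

€84.50

#1 (€321): €283 finishes the deductible; €38 goes to coinsurance; 10% of €38 = €3.80. Patient owes €286.80 (running OOP €286.80).
#2 (€596): deductible met; 10% of €596 = €59.60. Cost to patient: €59.60. OOP to date €346.40.
#3 (€845): deductible met; 10% of €845 = €84.50. Cost to patient: €84.50. OOP to date €430.90.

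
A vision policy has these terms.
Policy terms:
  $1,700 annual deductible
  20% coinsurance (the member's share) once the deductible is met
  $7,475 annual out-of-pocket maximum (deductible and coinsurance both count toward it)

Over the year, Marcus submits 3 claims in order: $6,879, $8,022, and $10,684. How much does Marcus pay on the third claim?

$2,136.80

Bill 1, $6,879: $1,700 finishes the deductible; $5,179 goes to coinsurance; 20% of $5,179 = $1,035.80. Cost to member: $2,735.80. OOP to date $2,735.80.
Bill 2, $8,022: deductible already satisfied, so member's share is 20% × $8,022 = $1,604.40. Member pays $1,604.40; OOP now $4,340.20.
Bill 3, $10,684: deductible already satisfied, so member's share is 20% × $10,684 = $2,136.80. Cost to member: $2,136.80. OOP to date $6,477.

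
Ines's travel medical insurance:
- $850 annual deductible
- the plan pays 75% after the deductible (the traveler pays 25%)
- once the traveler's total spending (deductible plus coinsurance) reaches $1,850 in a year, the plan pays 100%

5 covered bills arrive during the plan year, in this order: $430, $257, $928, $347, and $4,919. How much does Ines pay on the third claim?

Bill 1, $430: fully absorbed by the deductible. Traveler owes $430 (running OOP $430).
Bill 2, $257: all of it applies to the deductible. Traveler pays $257; OOP now $687.
Bill 3, $928: $163 to deductible, leaving $765; traveler's 25% is $191.25. Traveler pays $354.25; OOP now $1,041.25.

$354.25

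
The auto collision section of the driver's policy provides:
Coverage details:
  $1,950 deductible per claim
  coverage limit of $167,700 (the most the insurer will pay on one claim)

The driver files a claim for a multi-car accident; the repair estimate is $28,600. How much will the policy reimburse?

After the deductible, $28,600 − $1,950 = $26,650 remains.
$26,650 ≤ $167,700, so the limit doesn't bind; insurer pays $26,650.

$26,650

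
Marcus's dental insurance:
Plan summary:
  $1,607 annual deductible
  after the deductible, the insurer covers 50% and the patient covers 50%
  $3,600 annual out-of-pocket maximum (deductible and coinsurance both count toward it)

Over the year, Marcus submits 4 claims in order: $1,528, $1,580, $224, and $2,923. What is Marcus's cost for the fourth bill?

$1,130.50

#1 ($1,528): entire amount goes to the deductible. Patient pays $1,528; OOP now $1,528.
#2 ($1,580): deductible takes $79, $1,501 remains; coinsurance $1,501 × 50% = $750.50. Cost to patient: $829.50. OOP to date $2,357.50.
#3 ($224): 50% coinsurance on $224 = $112. Patient owes $112 (running OOP $2,469.50).
#4 ($2,923): 50% coinsurance on $2,923 = $1,461.50. OOP would hit $3,931 > $3,600, so the cap limits the patient to $3,600 − $2,469.50 = $1,130.50.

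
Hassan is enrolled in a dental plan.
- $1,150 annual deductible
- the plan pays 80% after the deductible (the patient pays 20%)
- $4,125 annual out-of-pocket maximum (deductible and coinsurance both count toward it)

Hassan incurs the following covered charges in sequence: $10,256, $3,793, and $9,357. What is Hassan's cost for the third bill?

Bill 1, $10,256: $1,150 to deductible, leaving $9,106; coinsurance $9,106 × 20% = $1,821.20. Cost to patient: $2,971.20. OOP to date $2,971.20.
Bill 2, $3,793: deductible met; 20% of $3,793 = $758.60. Cost to patient: $758.60. OOP to date $3,729.80.
Bill 3, $9,357: deductible met; 20% of $9,357 = $1,871.40. That would push OOP to $5,601.20, over the $4,125 cap, so patient pays $4,125 − $3,729.80 = $395.20.

$395.20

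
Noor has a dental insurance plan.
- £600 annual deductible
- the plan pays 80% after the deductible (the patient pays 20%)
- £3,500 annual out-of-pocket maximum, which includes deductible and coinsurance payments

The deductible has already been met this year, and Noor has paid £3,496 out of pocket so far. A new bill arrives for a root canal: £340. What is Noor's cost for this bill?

£4

The deductible is already satisfied, so the full bill goes to coinsurance.
Patient's 20% share of £340 is £68.
Adding £68 to the £3,496 already spent would give £3,564, which exceeds the £3,500 cap; the patient pays just £3,500 − £3,496 = £4.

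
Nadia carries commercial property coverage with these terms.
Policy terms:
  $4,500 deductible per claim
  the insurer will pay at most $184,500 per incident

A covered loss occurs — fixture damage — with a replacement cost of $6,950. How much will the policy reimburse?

$2,450

Less the $4,500 deductible: $6,950 − $4,500 = $2,450.
That's under the $184,500 cap, so the insurer reimburses the full $2,450.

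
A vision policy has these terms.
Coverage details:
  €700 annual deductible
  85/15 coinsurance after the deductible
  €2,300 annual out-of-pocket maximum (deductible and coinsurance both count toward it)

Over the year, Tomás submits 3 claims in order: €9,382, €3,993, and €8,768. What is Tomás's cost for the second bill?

#1 (€9,382): deductible takes €700, €8,682 remains; 15% of €8,682 = €1,302.30. Cost to member: €2,002.30. OOP to date €2,002.30.
#2 (€3,993): deductible already satisfied, so member's share is 15% × €3,993 = €598.95. Adding that to €2,002.30 gives €2,601.25, past the €2,300 cap; member pays only €2,300 − €2,002.30 = €297.70.

€297.70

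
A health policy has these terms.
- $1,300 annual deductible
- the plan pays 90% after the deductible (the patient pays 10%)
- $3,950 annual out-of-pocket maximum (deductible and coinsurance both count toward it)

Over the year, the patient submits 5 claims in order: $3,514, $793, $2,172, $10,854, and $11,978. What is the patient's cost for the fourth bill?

Claim 1 ($3,514): deductible takes $1,300, $2,214 remains; coinsurance $2,214 × 10% = $221.40. Cost to patient: $1,521.40. OOP to date $1,521.40.
Claim 2 ($793): deductible already satisfied, so patient's share is 10% × $793 = $79.30. Cost to patient: $79.30. OOP to date $1,600.70.
Claim 3 ($2,172): deductible already satisfied, so patient's share is 10% × $2,172 = $217.20. Patient pays $217.20; OOP now $1,817.90.
Claim 4 ($10,854): deductible met; 10% of $10,854 = $1,085.40. Patient pays $1,085.40; OOP now $2,903.30.

$1,085.40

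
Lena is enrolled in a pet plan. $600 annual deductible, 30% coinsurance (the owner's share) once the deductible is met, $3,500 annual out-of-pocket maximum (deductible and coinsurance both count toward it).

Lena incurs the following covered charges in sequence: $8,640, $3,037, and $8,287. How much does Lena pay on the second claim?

$488

Bill 1, $8,640: $600 to deductible, leaving $8,040; owner's 30% is $2,412. Owner pays $3,012; OOP now $3,012.
Bill 2, $3,037: 30% coinsurance on $3,037 = $911.10. That would push OOP to $3,923.10, over the $3,500 cap, so owner pays $3,500 − $3,012 = $488.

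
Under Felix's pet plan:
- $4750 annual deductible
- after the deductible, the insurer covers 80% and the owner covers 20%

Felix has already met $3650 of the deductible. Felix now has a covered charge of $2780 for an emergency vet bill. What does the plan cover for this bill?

$3650 of the $4750 deductible is already met, leaving $1100.
After the $1100 deductible portion, $2780 − $1100 = $1680 is subject to coinsurance.
Coinsurance: $1680 × 20% = $336.
That puts the owner's cost at $1100 + $336 = $1436.
Insurer pays the balance: $2780 − $1436 = $1344.

$1344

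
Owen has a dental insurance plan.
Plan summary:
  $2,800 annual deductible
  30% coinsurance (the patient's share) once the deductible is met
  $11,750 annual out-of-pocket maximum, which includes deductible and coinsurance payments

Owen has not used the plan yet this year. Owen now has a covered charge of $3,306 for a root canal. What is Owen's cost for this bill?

$2,951.80

Nothing has been paid toward the $2,800 deductible, so the first $2,800 of this charge is applied there.
That leaves $3,306 − $2,800 = $506 for coinsurance.
Coinsurance: $506 × 30% = $151.80.
That puts the patient's cost at $2,800 + $151.80 = $2,951.80 before any cap.
Total out-of-pocket so far would be $0 + $2,951.80 = $2,951.80, below the $11,750 cap — no reduction.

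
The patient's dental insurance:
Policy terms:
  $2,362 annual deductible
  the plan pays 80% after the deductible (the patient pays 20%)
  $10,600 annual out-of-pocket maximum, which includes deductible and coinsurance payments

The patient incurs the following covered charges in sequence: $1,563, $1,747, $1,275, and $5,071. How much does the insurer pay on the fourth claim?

$4,056.80

Bill 1, $1,563: all of it applies to the deductible. Cost to patient: $1,563. OOP to date $1,563. Insurer: $1,563 − $1,563 = $0.
Bill 2, $1,747: $799 finishes the deductible; $948 goes to coinsurance; coinsurance $948 × 20% = $189.60. Patient pays $988.60; OOP now $2,551.60. Insurer: $1,747 − $988.60 = $758.40.
Bill 3, $1,275: deductible already satisfied, so patient's share is 20% × $1,275 = $255. Cost to patient: $255. OOP to date $2,806.60. Insurer: $1,275 − $255 = $1,020.
Bill 4, $5,071: deductible already satisfied, so patient's share is 20% × $5,071 = $1,014.20. Patient owes $1,014.20 (running OOP $3,820.80). Insurer: $5,071 − $1,014.20 = $4,056.80.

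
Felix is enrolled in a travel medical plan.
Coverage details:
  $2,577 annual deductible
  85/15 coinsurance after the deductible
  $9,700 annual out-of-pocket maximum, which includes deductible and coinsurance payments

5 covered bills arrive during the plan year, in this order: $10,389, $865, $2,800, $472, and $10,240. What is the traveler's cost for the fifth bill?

#1 ($10,389): deductible takes $2,577, $7,812 remains; coinsurance $7,812 × 15% = $1,171.80. Traveler pays $3,748.80; OOP now $3,748.80.
#2 ($865): deductible met; 15% of $865 = $129.75. Cost to traveler: $129.75. OOP to date $3,878.55.
#3 ($2,800): deductible already satisfied, so traveler's share is 15% × $2,800 = $420. Cost to traveler: $420. OOP to date $4,298.55.
#4 ($472): deductible already satisfied, so traveler's share is 15% × $472 = $70.80. Traveler pays $70.80; OOP now $4,369.35.
#5 ($10,240): deductible met; 15% of $10,240 = $1,536. Traveler pays $1,536; OOP now $5,905.35.

$1,536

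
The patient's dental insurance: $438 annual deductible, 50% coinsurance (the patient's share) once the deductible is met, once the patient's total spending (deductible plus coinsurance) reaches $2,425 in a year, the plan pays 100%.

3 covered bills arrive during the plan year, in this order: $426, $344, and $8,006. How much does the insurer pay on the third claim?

$6,185

Bill 1, $426: all of it applies to the deductible. Patient owes $426 (running OOP $426). Plan pays $426 − $426 = $0.
Bill 2, $344: deductible takes $12, $332 remains; patient's 50% is $166. Patient owes $178 (running OOP $604). Insurer: $344 − $178 = $166.
Bill 3, $8,006: deductible already satisfied, so patient's share is 50% × $8,006 = $4,003. That would push OOP to $4,607, over the $2,425 cap, so patient pays $2,425 − $604 = $1,821. Plan pays $8,006 − $1,821 = $6,185.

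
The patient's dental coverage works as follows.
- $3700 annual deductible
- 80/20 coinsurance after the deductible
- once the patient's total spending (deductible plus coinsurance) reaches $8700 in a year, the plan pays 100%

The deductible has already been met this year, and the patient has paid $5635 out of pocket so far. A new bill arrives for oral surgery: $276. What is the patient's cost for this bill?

The deductible is already satisfied, so the full bill goes to coinsurance.
Coinsurance: $276 × 20% = $55.20.
Year-to-date out-of-pocket becomes $5635 + $55.20 = $5690.20, still under the $8700 maximum, so no cap applies.

$55.20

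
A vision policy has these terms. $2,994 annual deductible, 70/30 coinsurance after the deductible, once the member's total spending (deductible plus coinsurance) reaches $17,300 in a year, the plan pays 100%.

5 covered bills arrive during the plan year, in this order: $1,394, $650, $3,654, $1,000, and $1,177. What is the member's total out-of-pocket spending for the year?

Claim 1 ($1,394): entire amount goes to the deductible. Member pays $1,394; OOP now $1,394.
Claim 2 ($650): fully absorbed by the deductible. Cost to member: $650. OOP to date $2,044.
Claim 3 ($3,654): $950 finishes the deductible; $2,704 goes to coinsurance; 30% of $2,704 = $811.20. Member owes $1,761.20 (running OOP $3,805.20).
Claim 4 ($1,000): 30% coinsurance on $1,000 = $300. Member owes $300 (running OOP $4,105.20).
Claim 5 ($1,177): deductible already satisfied, so member's share is 30% × $1,177 = $353.10. Member pays $353.10; OOP now $4,458.30.
Summing the member's payments: $1,394 + $650 + $1,761.20 + $300 + $353.10 = $4,458.30.

$4,458.30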